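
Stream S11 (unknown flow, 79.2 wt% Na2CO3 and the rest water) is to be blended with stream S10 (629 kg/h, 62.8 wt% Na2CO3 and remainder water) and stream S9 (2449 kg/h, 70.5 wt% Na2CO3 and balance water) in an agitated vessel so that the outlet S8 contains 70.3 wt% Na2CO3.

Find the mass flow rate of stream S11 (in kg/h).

Let S11 be the unknown flow. Total out = 3078 + S11.
Na2CO3 balance: 2121.6 + 0.792·S11 = 0.703·(3078 + S11)
(0.792 − 0.703)·S11 = 0.703×3078 − 2121.6 = 42.277
S11 = 42.277 / 0.089 = 475.02 kg/h

475 kg/h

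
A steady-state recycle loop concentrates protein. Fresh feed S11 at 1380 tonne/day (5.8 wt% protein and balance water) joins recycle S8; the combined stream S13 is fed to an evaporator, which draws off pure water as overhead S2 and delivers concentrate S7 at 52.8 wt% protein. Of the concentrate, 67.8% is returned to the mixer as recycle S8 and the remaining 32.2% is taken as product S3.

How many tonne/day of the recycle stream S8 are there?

Overall protein balance (none leaves overhead): protein in fresh feed = protein in product, i.e. 1380×0.058 = (1−0.678)·S7·0.528.
S7 = 80.04/(0.528×0.322) = 470.78 tonne/day.
Recycle S8 = 0.678×470.78 = 319.19 tonne/day.

319.2 tonne/day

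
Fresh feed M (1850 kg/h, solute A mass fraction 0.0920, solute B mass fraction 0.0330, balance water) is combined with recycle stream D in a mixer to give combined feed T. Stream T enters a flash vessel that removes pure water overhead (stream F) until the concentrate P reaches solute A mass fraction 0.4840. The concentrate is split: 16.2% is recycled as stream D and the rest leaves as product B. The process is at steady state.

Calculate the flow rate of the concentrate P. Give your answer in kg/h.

Overall solute A balance (none leaves overhead): solute A in fresh feed = solute A in product, i.e. 1850×0.092 = (1−0.162)·P·0.484.
P = 170.2/(0.484×0.838) = 419.63 kg/h.

419.6 kg/h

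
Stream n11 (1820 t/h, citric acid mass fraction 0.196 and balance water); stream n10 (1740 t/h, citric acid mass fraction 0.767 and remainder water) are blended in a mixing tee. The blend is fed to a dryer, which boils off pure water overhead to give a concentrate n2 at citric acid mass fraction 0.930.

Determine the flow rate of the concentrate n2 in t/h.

citric acid entering = 1820×0.196 + 1740×0.767 = 1691.3 t/h.
All citric acid reports to n2, so n2 = 1691.3/0.930 = 1818.6 t/h.

1819 t/h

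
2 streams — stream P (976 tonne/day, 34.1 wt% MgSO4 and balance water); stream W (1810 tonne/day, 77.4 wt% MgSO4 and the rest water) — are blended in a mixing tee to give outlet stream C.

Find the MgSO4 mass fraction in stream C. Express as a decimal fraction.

Total flow out = 976 + 1810 = 2786 tonne/day.
MgSO4 in = 976×0.341 + 1810×0.774 = 1733.8 tonne/day.
MgSO4 mass fraction in C = 1733.8/2786 = 0.6223.

0.6223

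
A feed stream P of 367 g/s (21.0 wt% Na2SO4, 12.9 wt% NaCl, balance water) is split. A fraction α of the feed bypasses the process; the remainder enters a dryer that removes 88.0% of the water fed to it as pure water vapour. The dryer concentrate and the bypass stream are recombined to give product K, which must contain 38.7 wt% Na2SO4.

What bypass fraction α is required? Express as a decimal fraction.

0.214

All 367×0.210 = 77.07 g/s of Na2SO4 reaches K, so K = 77.07/0.387 = 199.15 g/s and vapour = 167.85 g/s.
The evaporator receives (1−α)·367 of feed at 0.661 water and removes 0.880 of that water:
0.880×0.661×(1−α)×367 = 167.85
(1−α) = 167.85/213.48 = 0.7863;  α = 0.2137.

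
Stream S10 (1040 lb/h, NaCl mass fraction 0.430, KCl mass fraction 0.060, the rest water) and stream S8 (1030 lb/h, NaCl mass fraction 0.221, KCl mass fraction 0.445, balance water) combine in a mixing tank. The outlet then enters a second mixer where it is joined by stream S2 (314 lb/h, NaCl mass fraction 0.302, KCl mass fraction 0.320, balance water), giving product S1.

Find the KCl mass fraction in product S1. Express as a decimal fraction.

Overall, product flow = 2384 lb/h.
KCl in = 1040×0.060 + 1030×0.445 + 314×0.320 = 621.23 lb/h.
KCl fraction in S1 = 0.261.

0.261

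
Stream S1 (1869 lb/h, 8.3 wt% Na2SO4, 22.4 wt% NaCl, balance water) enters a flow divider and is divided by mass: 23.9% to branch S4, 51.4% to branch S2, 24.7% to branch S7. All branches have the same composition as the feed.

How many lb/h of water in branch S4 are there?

309.6 lb/h

Branch S4 total = 0.239×1869 = 446.69 lb/h.
water in S4 = 0.693×446.69 = 309.56 lb/h.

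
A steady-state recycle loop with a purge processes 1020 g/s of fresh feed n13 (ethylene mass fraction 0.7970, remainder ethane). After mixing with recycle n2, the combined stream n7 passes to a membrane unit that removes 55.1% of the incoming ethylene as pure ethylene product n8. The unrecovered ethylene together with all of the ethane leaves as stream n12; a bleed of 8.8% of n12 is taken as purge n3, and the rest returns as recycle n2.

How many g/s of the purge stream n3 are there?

261.5 g/s

ethane enters only via n13 and leaves only via the purge: 1020×0.203 = 0.088×(ethane in n12), and the membrane unit passes all ethane, so ethane in n7 = ethane in n12 = 2353 g/s.
ethylene in n7: m_A = 1020×0.797 + (1−0.088)·(1−0.551)·m_A, so m_A = 812.94/0.5905 = 1376.7 g/s.
n12 = (1−0.551)×1376.7 + 2353 = 2971.1 g/s.
Purge n3 = 0.088×2971.1 = 261.45 g/s.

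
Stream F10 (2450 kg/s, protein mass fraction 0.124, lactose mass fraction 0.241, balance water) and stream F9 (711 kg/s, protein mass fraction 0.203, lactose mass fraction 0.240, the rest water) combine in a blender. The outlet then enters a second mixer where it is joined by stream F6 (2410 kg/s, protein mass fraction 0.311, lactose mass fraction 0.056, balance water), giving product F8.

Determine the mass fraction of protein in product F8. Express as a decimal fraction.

Overall, product flow = 5571 kg/s.
protein in = 2450×0.124 + 711×0.203 + 2410×0.311 = 1197.6 kg/s.
protein fraction in F8 = 0.215.

0.215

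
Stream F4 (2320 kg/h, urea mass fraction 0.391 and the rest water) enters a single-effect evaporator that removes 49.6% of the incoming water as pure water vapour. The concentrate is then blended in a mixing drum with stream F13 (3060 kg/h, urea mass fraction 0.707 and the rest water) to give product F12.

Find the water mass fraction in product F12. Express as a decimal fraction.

0.344

Vapour removed = 0.496×0.609×2320 = 700.79 kg/h; concentrate = 1619.2 kg/h.
water reaching the mixer = 712.09 (from concentrate) + 3060×0.293 = 1608.7 kg/h.
Product flow = 1619.2 + 3060 = 4679.2 kg/h; water fraction = 0.344.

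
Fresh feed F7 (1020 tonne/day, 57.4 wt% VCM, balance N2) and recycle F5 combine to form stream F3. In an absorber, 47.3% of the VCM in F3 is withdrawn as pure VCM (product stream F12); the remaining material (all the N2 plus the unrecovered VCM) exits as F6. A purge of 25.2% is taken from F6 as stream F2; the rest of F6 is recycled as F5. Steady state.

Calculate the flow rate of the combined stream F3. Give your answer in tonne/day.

2691 tonne/day

N2 enters only via F7 and leaves only via the purge: 1020×0.426 = 0.252×(N2 in F6), and the absorber passes all N2, so N2 in F3 = N2 in F6 = 1724.3 tonne/day.
VCM in F3: m_A = 1020×0.574 + (1−0.252)·(1−0.473)·m_A, so m_A = 585.48/0.6058 = 966.45 tonne/day.
F3 = 966.45 + 1724.3 = 2690.7 tonne/day.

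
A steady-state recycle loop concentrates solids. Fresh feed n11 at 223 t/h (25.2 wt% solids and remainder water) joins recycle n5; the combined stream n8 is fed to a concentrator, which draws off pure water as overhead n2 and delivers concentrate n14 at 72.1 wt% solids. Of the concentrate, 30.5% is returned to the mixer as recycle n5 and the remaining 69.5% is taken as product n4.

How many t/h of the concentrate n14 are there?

112.1 t/h

Overall solids balance (none leaves overhead): solids in fresh feed = solids in product, i.e. 223×0.252 = (1−0.305)·n14·0.721.
n14 = 56.196/(0.721×0.695) = 112.15 t/h.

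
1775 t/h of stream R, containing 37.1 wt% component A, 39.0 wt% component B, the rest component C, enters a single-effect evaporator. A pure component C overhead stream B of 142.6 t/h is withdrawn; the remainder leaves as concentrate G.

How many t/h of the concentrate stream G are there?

1632 t/h

Concentrate = 1775 − 142.6 = 1632.4 t/h.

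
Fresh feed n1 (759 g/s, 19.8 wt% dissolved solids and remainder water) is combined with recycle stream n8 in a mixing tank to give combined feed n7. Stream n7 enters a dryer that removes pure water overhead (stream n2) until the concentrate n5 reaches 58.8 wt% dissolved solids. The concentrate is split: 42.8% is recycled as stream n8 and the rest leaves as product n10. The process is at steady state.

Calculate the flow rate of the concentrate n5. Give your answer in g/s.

Overall dissolved solids balance (none leaves overhead): dissolved solids in fresh feed = dissolved solids in product, i.e. 759×0.198 = (1−0.428)·n5·0.588.
n5 = 150.28/(0.588×0.572) = 446.82 g/s.

446.8 g/s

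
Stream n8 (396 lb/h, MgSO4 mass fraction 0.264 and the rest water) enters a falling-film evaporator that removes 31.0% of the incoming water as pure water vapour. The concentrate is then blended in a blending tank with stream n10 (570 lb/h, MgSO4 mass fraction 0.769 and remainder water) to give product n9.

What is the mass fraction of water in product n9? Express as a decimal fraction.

Vapour removed = 0.310×0.736×396 = 90.351 lb/h; concentrate = 305.65 lb/h.
water reaching the mixer = 201.1 (from concentrate) + 570×0.231 = 332.77 lb/h.
Product flow = 305.65 + 570 = 875.65 lb/h; water fraction = 0.380.

0.380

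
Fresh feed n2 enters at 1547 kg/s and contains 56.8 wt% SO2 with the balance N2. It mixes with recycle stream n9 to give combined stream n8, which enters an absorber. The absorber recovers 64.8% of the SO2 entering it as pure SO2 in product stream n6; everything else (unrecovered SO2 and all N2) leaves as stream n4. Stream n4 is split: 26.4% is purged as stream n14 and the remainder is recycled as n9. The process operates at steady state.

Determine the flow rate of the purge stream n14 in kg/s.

N2 enters only via n2 and leaves only via the purge: 1547×0.432 = 0.264×(N2 in n4), and the absorber passes all N2, so N2 in n8 = N2 in n4 = 2531.5 kg/s.
SO2 in n8: m_A = 1547×0.568 + (1−0.264)·(1−0.648)·m_A, so m_A = 878.7/0.7409 = 1185.9 kg/s.
n4 = (1−0.648)×1185.9 + 2531.5 = 2948.9 kg/s.
Purge n14 = 0.264×2948.9 = 778.51 kg/s.

778.5 kg/s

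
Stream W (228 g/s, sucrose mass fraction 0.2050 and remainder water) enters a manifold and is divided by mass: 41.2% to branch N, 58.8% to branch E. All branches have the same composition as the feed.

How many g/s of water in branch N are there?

74.68 g/s

Branch N total = 0.412×228 = 93.936 g/s.
water in N = 0.795×93.936 = 74.679 g/s.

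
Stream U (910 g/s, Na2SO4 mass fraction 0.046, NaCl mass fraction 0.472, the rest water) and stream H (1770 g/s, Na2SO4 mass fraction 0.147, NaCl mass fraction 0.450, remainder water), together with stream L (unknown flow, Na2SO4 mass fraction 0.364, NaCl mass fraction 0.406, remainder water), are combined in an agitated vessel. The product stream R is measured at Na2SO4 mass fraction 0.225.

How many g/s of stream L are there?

2165 g/s

Let L be the unknown flow. Total out = 2680 + L.
Na2SO4 balance: 302.05 + 0.364·L = 0.225·(2680 + L)
(0.364 − 0.225)·L = 0.225×2680 − 302.05 = 300.95
L = 300.95 / 0.139 = 2165.1 g/s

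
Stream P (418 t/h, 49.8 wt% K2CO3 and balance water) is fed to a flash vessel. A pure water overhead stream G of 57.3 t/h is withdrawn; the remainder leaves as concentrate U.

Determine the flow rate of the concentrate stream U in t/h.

360.7 t/h

Concentrate = 418 − 57.3 = 360.7 t/h.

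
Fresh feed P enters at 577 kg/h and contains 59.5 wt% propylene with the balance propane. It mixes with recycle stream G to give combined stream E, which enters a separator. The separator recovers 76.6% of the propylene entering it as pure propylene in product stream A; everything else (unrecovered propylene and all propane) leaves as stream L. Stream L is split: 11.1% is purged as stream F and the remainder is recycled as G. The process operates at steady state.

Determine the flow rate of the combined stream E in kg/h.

2539 kg/h

propane enters only via P and leaves only via the purge: 577×0.405 = 0.111×(propane in L), and the separator passes all propane, so propane in E = propane in L = 2105.3 kg/h.
propylene in E: m_A = 577×0.595 + (1−0.111)·(1−0.766)·m_A, so m_A = 343.31/0.7920 = 433.49 kg/h.
E = 433.49 + 2105.3 = 2538.8 kg/h.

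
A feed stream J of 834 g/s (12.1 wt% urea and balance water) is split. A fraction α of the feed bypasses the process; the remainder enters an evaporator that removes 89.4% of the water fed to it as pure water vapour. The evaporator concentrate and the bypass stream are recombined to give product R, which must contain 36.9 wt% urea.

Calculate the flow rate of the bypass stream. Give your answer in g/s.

All 834×0.121 = 100.91 g/s of urea reaches R, so R = 100.91/0.369 = 273.48 g/s and vapour = 560.52 g/s.
The evaporator receives (1−α)·834 of feed at 0.879 water and removes 0.894 of that water:
0.894×0.879×(1−α)×834 = 560.52
(1−α) = 560.52/655.38 = 0.8553;  α = 0.1447.
Bypass flow = 0.1447×834 = 120.71 g/s.

120.7 g/s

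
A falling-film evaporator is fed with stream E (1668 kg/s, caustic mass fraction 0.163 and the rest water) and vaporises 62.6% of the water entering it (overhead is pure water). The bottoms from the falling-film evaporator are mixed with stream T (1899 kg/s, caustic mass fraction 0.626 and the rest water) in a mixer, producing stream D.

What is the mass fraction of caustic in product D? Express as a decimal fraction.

0.542

Vapour removed = 0.626×0.837×1668 = 873.97 kg/s; concentrate = 794.03 kg/s.
caustic reaching the mixer = 271.88 (from concentrate) + 1899×0.626 = 1460.7 kg/s.
Product flow = 794.03 + 1899 = 2693 kg/s; caustic fraction = 0.542.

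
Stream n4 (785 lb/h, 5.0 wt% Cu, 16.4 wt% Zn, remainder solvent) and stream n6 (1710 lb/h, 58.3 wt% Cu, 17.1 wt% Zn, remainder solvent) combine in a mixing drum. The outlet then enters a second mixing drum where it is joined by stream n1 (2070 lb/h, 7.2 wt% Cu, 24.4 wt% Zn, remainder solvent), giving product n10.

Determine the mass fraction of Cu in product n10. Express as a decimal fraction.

0.260

Overall, product flow = 4565 lb/h.
Cu in = 785×0.050 + 1710×0.583 + 2070×0.072 = 1185.2 lb/h.
Cu fraction in n10 = 0.260.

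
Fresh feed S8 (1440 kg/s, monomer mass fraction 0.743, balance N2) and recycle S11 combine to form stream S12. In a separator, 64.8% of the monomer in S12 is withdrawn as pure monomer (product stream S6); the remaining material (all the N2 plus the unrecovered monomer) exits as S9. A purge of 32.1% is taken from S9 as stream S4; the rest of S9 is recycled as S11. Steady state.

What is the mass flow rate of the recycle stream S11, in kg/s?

1119 kg/s

N2 enters only via S8 and leaves only via the purge: 1440×0.257 = 0.321×(N2 in S9), and the separator passes all N2, so N2 in S12 = N2 in S9 = 1152.9 kg/s.
monomer in S12: m_A = 1440×0.743 + (1−0.321)·(1−0.648)·m_A, so m_A = 1069.9/0.7610 = 1406 kg/s.
S9 = (1−0.648)×1406 + 1152.9 = 1647.8 kg/s.
Recycle S11 = (1−0.321)×1647.8 = 1118.9 kg/s.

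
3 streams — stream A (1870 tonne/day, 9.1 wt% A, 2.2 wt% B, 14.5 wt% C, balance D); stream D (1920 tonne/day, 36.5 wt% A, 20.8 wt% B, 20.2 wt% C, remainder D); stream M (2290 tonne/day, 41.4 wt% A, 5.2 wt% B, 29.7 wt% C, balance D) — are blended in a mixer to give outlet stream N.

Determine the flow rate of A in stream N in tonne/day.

1819 tonne/day

A out = A in = 1870×0.091 + 1920×0.365 + 2290×0.414 = 1819 tonne/day.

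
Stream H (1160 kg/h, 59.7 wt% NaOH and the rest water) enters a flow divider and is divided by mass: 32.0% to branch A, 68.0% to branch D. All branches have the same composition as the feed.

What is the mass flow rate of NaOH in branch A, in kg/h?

Branch A total = 0.320×1160 = 371.2 kg/h.
NaOH in A = 0.597×371.2 = 221.61 kg/h.

221.6 kg/h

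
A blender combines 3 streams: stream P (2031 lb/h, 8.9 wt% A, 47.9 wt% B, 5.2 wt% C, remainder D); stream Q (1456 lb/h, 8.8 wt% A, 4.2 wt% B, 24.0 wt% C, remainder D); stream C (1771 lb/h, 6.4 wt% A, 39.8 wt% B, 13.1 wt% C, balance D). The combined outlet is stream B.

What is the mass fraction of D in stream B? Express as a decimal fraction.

0.4583

Total flow out = 2031 + 1456 + 1771 = 5258 lb/h.
D in = 2031×0.380 + 1456×0.630 + 1771×0.407 = 2409.9 lb/h.
D mass fraction in B = 2409.9/5258 = 0.4583.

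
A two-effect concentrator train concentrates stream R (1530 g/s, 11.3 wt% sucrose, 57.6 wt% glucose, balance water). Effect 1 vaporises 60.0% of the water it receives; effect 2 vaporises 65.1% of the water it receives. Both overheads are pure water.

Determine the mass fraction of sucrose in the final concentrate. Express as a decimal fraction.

0.1543

water in feed = 1530×0.311 = 475.83 g/s.
After stage 1: water left = (1−0.600)×475.83 = 190.33; stream total = 1244.5 g/s.
After stage 2: water left = (1−0.651)×190.33 = 66.426; final concentrate = 1120.6 g/s.
sucrose fraction = 172.89/1120.6 = 0.1543.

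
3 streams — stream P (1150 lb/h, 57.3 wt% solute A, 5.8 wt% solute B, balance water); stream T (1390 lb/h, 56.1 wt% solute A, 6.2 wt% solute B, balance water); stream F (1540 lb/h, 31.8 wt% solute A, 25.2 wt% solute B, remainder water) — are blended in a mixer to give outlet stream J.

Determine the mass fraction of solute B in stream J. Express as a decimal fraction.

Total flow out = 1150 + 1390 + 1540 = 4080 lb/h.
solute B in = 1150×0.058 + 1390×0.062 + 1540×0.252 = 540.96 lb/h.
solute B mass fraction in J = 540.96/4080 = 0.1326.

0.1326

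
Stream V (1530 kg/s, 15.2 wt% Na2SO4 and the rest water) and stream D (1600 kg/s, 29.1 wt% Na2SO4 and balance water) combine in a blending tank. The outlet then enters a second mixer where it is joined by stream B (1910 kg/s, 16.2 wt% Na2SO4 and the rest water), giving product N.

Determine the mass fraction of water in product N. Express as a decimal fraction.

0.800

Overall, product flow = 5040 kg/s.
water in = 1530×0.848 + 1600×0.709 + 1910×0.838 = 4032.4 kg/s.
water fraction in N = 0.800.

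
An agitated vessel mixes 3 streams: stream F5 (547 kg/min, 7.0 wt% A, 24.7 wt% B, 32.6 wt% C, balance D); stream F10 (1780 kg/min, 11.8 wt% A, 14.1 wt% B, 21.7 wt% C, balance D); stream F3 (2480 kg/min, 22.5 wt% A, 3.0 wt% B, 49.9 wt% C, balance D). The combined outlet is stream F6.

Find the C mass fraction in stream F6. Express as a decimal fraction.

0.375

Total flow out = 547 + 1780 + 2480 = 4807 kg/min.
C in = 547×0.326 + 1780×0.217 + 2480×0.499 = 1802.1 kg/min.
C mass fraction in F6 = 1802.1/4807 = 0.375.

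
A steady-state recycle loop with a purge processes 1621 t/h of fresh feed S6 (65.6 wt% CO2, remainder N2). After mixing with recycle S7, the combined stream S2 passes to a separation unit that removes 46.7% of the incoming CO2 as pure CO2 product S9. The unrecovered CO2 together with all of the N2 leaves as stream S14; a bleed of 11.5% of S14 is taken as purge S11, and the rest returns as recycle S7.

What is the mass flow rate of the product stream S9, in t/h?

940 t/h

CO2 in S2: m_A = 1621×0.656 + (1−0.115)·(1−0.467)·m_A, so m_A = 1063.4/0.5283 = 2012.8 t/h.
Product S9 = 0.467×2012.8 = 940 t/h.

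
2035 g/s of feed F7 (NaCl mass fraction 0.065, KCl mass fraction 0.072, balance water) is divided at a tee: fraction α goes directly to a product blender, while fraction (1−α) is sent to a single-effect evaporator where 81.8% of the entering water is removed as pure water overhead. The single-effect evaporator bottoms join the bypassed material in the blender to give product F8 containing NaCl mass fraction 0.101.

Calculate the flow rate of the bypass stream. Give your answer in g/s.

All 2035×0.065 = 132.28 g/s of NaCl reaches F8, so F8 = 132.28/0.101 = 1309.7 g/s and vapour = 725.35 g/s.
The evaporator receives (1−α)·2035 of feed at 0.863 water and removes 0.818 of that water:
0.818×0.863×(1−α)×2035 = 725.35
(1−α) = 725.35/1436.6 = 0.5049;  α = 0.4951.
Bypass flow = 0.4951×2035 = 1007.5 g/s.

1008 g/s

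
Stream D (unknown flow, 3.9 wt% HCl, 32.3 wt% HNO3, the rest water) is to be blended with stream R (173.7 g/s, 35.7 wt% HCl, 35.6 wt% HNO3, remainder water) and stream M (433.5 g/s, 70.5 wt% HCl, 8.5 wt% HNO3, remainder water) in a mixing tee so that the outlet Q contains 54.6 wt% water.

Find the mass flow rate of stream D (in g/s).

2072 g/s

Let D be the unknown flow. Total out = 607.2 + D.
water balance: 140.89 + 0.638·D = 0.546·(607.2 + D)
(0.638 − 0.546)·D = 0.546×607.2 − 140.89 = 190.64
D = 190.64 / 0.092 = 2072.2 g/s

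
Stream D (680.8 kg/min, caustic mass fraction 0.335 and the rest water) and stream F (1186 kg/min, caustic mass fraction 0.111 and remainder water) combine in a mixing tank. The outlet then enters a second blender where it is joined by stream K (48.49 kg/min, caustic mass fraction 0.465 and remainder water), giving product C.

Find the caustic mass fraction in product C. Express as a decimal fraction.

0.200

Overall, product flow = 1915.3 kg/min.
caustic in = 680.8×0.335 + 1186×0.111 + 48.49×0.465 = 382.26 kg/min.
caustic fraction in C = 0.200.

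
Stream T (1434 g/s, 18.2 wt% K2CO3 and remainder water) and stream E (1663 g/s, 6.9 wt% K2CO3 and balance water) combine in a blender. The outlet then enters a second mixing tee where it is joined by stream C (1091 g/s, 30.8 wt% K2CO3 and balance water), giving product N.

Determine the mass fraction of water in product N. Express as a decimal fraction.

Overall, product flow = 4188 g/s.
water in = 1434×0.818 + 1663×0.931 + 1091×0.692 = 3476.2 g/s.
water fraction in N = 0.830.

0.830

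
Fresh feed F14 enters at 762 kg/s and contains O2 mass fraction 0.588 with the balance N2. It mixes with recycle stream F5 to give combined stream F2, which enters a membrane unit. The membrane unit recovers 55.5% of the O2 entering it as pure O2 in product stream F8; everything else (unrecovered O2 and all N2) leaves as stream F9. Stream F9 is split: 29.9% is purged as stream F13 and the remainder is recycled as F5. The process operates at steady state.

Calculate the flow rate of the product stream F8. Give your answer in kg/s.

O2 in F2: m_A = 762×0.588 + (1−0.299)·(1−0.555)·m_A, so m_A = 448.06/0.6881 = 651.19 kg/s.
Product F8 = 0.555×651.19 = 361.41 kg/s.

361.4 kg/s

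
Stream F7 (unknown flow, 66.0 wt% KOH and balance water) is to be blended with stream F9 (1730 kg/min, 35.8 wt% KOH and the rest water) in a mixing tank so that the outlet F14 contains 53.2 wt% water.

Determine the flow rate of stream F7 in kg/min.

991.1 kg/min

Let F7 be the unknown flow. Total out = 1730 + F7.
water balance: 1110.7 + 0.340·F7 = 0.532·(1730 + F7)
(0.340 − 0.532)·F7 = 0.532×1730 − 1110.7 = -190.3
F7 = -190.3 / -0.192 = 991.15 kg/min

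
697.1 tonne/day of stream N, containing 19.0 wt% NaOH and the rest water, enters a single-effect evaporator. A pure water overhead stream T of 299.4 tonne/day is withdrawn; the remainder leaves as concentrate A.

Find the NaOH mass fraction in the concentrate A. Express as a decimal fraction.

0.333

NaOH is not removed: 697.1×0.190 = 132.45 tonne/day of NaOH enters A.
Concentrate = 697.1 − 299.4 = 397.7 tonne/day.
Mass fraction = 132.45/397.7 = 0.333.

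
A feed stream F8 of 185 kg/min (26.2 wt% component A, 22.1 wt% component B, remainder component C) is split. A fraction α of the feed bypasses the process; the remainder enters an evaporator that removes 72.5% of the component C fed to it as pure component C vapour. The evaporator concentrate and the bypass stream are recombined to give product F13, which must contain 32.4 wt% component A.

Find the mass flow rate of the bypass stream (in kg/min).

All 185×0.262 = 48.47 kg/min of component A reaches F13, so F13 = 48.47/0.324 = 149.6 kg/min and vapour = 35.401 kg/min.
The evaporator receives (1−α)·185 of feed at 0.517 component C and removes 0.725 of that component C:
0.725×0.517×(1−α)×185 = 35.401
(1−α) = 35.401/69.343 = 0.5105;  α = 0.4895.
Bypass flow = 0.4895×185 = 90.553 kg/min.

90.55 kg/min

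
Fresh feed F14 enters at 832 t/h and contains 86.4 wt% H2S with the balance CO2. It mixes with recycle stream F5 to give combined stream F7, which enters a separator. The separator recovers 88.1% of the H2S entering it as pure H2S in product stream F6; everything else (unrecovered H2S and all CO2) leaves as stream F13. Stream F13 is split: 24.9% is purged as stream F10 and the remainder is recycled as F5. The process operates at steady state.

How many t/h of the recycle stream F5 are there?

CO2 enters only via F14 and leaves only via the purge: 832×0.136 = 0.249×(CO2 in F13), and the separator passes all CO2, so CO2 in F7 = CO2 in F13 = 454.43 t/h.
H2S in F7: m_A = 832×0.864 + (1−0.249)·(1−0.881)·m_A, so m_A = 718.85/0.9106 = 789.4 t/h.
F13 = (1−0.881)×789.4 + 454.43 = 548.36 t/h.
Recycle F5 = (1−0.249)×548.36 = 411.82 t/h.

411.8 t/h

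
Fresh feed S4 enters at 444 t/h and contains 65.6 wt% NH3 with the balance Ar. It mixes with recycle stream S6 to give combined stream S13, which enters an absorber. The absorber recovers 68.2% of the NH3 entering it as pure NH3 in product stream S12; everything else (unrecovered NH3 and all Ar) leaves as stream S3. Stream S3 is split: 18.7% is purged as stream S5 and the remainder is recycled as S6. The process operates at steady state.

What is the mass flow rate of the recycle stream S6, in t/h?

Ar enters only via S4 and leaves only via the purge: 444×0.344 = 0.187×(Ar in S3), and the absorber passes all Ar, so Ar in S13 = Ar in S3 = 816.77 t/h.
NH3 in S13: m_A = 444×0.656 + (1−0.187)·(1−0.682)·m_A, so m_A = 291.26/0.7415 = 392.82 t/h.
S3 = (1−0.682)×392.82 + 816.77 = 941.69 t/h.
Recycle S6 = (1−0.187)×941.69 = 765.59 t/h.

765.6 t/h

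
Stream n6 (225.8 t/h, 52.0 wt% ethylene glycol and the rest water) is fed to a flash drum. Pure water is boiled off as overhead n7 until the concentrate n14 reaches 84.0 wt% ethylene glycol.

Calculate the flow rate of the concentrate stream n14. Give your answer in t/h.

139.8 t/h

ethylene glycol is conserved: 225.8×0.520 = 117.42 t/h all reports to the concentrate.
Concentrate = 117.42/(target fraction) = 139.78 t/h.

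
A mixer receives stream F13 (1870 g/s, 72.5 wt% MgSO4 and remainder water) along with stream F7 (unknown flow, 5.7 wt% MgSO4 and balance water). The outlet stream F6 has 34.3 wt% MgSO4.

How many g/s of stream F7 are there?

Let F7 be the unknown flow. Total out = 1870 + F7.
MgSO4 balance: 1355.8 + 0.057·F7 = 0.343·(1870 + F7)
(0.057 − 0.343)·F7 = 0.343×1870 − 1355.8 = -714.34
F7 = -714.34 / -0.286 = 2497.7 g/s

2498 g/s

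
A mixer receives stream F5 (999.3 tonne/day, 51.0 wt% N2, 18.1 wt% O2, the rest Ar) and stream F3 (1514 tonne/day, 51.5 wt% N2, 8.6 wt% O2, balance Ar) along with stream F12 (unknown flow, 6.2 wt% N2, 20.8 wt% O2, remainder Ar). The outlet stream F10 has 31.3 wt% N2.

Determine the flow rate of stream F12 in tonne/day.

2003 tonne/day

Let F12 be the unknown flow. Total out = 2513.3 + F12.
N2 balance: 1289.4 + 0.062·F12 = 0.313·(2513.3 + F12)
(0.062 − 0.313)·F12 = 0.313×2513.3 − 1289.4 = -502.69
F12 = -502.69 / -0.251 = 2002.7 tonne/day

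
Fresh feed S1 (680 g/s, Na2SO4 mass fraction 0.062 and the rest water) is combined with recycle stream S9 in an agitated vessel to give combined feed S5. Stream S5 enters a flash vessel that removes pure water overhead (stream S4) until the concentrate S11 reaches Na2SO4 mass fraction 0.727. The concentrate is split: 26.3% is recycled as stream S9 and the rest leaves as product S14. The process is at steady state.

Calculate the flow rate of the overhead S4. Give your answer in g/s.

622 g/s

Overall Na2SO4 balance (none leaves overhead): Na2SO4 in fresh feed = Na2SO4 in product, i.e. 680×0.062 = (1−0.263)·S11·0.727.
S11 = 42.16/(0.727×0.737) = 78.686 g/s.
Recycle S9 = 0.263×78.686 = 20.694 g/s.
Combined feed S5 = 680 + 20.694 = 700.69 g/s.
Overhead S4 = S5 − S11 = 700.69 − 78.686 = 622.01 g/s.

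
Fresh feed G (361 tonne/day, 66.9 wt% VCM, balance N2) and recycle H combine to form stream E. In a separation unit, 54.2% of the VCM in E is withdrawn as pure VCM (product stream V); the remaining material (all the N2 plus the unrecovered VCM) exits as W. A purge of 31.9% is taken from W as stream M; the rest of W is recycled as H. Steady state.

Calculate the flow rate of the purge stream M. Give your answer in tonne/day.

N2 enters only via G and leaves only via the purge: 361×0.331 = 0.319×(N2 in W), and the separation unit passes all N2, so N2 in E = N2 in W = 374.58 tonne/day.
VCM in E: m_A = 361×0.669 + (1−0.319)·(1−0.542)·m_A, so m_A = 241.51/0.6881 = 350.98 tonne/day.
W = (1−0.542)×350.98 + 374.58 = 535.33 tonne/day.
Purge M = 0.319×535.33 = 170.77 tonne/day.

170.8 tonne/day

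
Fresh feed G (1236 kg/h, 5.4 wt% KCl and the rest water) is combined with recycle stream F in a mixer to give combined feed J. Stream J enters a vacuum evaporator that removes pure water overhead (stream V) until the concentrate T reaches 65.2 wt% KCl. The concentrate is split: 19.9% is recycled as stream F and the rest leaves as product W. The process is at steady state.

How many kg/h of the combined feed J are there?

1261 kg/h

Overall KCl balance (none leaves overhead): KCl in fresh feed = KCl in product, i.e. 1236×0.054 = (1−0.199)·T·0.652.
T = 66.744/(0.652×0.801) = 127.8 kg/h.
Recycle F = 0.199×127.8 = 25.432 kg/h.
Combined feed J = 1236 + 25.432 = 1261.4 kg/h.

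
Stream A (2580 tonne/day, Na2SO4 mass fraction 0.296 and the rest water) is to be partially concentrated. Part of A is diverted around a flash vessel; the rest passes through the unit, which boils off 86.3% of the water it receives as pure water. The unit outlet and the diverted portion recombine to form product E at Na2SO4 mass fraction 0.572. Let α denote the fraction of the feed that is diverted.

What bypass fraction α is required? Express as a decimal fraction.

0.206

All 2580×0.296 = 763.68 tonne/day of Na2SO4 reaches E, so E = 763.68/0.572 = 1335.1 tonne/day and vapour = 1244.9 tonne/day.
The evaporator receives (1−α)·2580 of feed at 0.704 water and removes 0.863 of that water:
0.863×0.704×(1−α)×2580 = 1244.9
(1−α) = 1244.9/1567.5 = 0.7942;  α = 0.2058.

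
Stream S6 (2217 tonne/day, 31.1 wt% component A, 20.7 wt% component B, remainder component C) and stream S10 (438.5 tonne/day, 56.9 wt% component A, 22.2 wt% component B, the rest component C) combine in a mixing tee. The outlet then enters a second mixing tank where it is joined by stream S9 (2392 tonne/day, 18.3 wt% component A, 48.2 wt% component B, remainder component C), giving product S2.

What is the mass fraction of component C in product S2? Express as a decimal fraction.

Overall, product flow = 5047.5 tonne/day.
component C in = 2217×0.482 + 438.5×0.209 + 2392×0.335 = 1961.6 tonne/day.
component C fraction in S2 = 0.389.

0.389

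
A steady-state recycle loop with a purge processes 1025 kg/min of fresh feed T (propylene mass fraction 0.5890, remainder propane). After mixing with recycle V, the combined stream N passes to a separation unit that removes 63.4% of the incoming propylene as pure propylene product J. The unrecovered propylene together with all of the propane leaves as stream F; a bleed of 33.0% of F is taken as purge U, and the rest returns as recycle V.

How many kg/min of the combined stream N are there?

propane enters only via T and leaves only via the purge: 1025×0.411 = 0.330×(propane in F), and the separation unit passes all propane, so propane in N = propane in F = 1276.6 kg/min.
propylene in N: m_A = 1025×0.589 + (1−0.330)·(1−0.634)·m_A, so m_A = 603.73/0.7548 = 799.87 kg/min.
N = 799.87 + 1276.6 = 2076.5 kg/min.

2076 kg/min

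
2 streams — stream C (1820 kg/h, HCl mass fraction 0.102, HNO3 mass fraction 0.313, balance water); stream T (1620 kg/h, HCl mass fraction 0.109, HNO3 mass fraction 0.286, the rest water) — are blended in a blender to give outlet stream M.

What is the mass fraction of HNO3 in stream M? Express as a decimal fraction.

Total flow out = 1820 + 1620 = 3440 kg/h.
HNO3 in = 1820×0.313 + 1620×0.286 = 1033 kg/h.
HNO3 mass fraction in M = 1033/3440 = 0.300.

0.300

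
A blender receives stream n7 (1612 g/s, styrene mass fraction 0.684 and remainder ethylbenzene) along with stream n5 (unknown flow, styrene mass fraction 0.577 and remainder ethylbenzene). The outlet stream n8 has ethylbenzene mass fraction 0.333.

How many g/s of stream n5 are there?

304.5 g/s

Let n5 be the unknown flow. Total out = 1612 + n5.
ethylbenzene balance: 509.39 + 0.423·n5 = 0.333·(1612 + n5)
(0.423 − 0.333)·n5 = 0.333×1612 − 509.39 = 27.404
n5 = 27.404 / 0.090 = 304.49 g/s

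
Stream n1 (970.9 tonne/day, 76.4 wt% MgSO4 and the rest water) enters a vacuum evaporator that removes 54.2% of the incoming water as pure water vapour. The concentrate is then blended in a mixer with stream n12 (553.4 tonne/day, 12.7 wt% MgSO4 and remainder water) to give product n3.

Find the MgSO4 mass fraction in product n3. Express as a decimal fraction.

Vapour removed = 0.542×0.236×970.9 = 124.19 tonne/day; concentrate = 846.71 tonne/day.
MgSO4 reaching the mixer = 741.77 (from concentrate) + 553.4×0.127 = 812.05 tonne/day.
Product flow = 846.71 + 553.4 = 1400.1 tonne/day; MgSO4 fraction = 0.5800.

0.5800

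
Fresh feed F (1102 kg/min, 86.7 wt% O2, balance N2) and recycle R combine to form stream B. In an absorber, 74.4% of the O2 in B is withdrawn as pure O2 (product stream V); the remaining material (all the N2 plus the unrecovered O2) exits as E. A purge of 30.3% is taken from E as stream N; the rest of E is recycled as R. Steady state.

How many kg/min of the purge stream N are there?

236.8 kg/min

N2 enters only via F and leaves only via the purge: 1102×0.133 = 0.303×(N2 in E), and the absorber passes all N2, so N2 in B = N2 in E = 483.72 kg/min.
O2 in B: m_A = 1102×0.867 + (1−0.303)·(1−0.744)·m_A, so m_A = 955.43/0.8216 = 1162.9 kg/min.
E = (1−0.744)×1162.9 + 483.72 = 781.43 kg/min.
Purge N = 0.303×781.43 = 236.77 kg/min.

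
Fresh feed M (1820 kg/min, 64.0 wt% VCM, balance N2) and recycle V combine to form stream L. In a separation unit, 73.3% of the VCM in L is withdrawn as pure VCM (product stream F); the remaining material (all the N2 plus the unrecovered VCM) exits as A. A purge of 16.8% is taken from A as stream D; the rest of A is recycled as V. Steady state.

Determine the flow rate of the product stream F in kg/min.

1098 kg/min

VCM in L: m_A = 1820×0.640 + (1−0.168)·(1−0.733)·m_A, so m_A = 1164.8/0.7779 = 1497.4 kg/min.
Product F = 0.733×1497.4 = 1097.6 kg/min.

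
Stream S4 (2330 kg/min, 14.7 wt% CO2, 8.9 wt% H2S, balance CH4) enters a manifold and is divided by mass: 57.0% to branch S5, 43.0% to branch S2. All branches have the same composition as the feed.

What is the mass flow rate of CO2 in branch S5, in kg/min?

Branch S5 total = 0.570×2330 = 1328.1 kg/min.
CO2 in S5 = 0.147×1328.1 = 195.23 kg/min.

195.2 kg/min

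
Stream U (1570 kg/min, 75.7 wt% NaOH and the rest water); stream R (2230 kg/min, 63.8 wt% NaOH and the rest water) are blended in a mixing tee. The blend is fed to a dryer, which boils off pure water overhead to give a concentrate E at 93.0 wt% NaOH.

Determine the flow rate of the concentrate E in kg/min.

2808 kg/min

NaOH entering = 1570×0.757 + 2230×0.638 = 2611.2 kg/min.
All NaOH reports to E, so E = 2611.2/0.930 = 2807.8 kg/min.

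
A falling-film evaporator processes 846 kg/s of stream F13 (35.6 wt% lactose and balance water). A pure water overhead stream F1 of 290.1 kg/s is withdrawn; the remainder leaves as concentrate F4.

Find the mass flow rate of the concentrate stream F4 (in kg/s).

Concentrate = 846 − 290.1 = 555.9 kg/s.

555.9 kg/s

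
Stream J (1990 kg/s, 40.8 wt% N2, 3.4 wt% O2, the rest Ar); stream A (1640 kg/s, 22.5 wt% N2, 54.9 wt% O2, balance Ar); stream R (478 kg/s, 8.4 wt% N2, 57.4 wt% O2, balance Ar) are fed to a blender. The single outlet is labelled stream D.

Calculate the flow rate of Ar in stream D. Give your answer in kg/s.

Ar out = Ar in = 1990×0.558 + 1640×0.226 + 478×0.342 = 1644.5 kg/s.

1645 kg/s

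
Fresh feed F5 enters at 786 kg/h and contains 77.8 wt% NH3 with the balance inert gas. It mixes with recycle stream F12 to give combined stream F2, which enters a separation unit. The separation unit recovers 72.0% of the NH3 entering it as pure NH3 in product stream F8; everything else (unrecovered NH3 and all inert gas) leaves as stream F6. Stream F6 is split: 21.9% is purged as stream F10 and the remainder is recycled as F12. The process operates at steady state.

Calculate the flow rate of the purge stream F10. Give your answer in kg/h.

inert gas enters only via F5 and leaves only via the purge: 786×0.222 = 0.219×(inert gas in F6), and the separation unit passes all inert gas, so inert gas in F2 = inert gas in F6 = 796.77 kg/h.
NH3 in F2: m_A = 786×0.778 + (1−0.219)·(1−0.720)·m_A, so m_A = 611.51/0.7813 = 782.66 kg/h.
F6 = (1−0.720)×782.66 + 796.77 = 1015.9 kg/h.
Purge F10 = 0.219×1015.9 = 222.48 kg/h.

222.5 kg/h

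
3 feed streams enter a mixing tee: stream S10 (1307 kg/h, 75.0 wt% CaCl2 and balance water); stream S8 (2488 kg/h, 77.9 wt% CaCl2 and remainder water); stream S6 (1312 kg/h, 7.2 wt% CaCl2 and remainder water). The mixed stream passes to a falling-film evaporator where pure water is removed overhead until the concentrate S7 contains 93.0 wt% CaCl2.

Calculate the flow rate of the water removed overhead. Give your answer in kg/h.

1867 kg/h

CaCl2 entering = 1307×0.750 + 2488×0.779 + 1312×0.072 = 3012.9 kg/h.
All CaCl2 reports to S7, so S7 = 3012.9/0.930 = 3239.6 kg/h.
Total feed = 5107 kg/h; overhead = 5107 − 3239.6 = 1867.4 kg/h.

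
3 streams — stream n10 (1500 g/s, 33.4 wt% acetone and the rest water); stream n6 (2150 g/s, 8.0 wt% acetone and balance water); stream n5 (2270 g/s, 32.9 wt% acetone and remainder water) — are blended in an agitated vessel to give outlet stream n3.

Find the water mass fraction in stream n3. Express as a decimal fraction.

0.760

Total flow out = 1500 + 2150 + 2270 = 5920 g/s.
water in = 1500×0.666 + 2150×0.920 + 2270×0.671 = 4500.2 g/s.
water mass fraction in n3 = 4500.2/5920 = 0.760.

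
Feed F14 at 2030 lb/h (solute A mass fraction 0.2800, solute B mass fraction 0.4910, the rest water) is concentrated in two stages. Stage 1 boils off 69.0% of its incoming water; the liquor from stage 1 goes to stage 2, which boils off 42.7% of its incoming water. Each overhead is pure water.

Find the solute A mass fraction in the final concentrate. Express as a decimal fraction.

water in feed = 2030×0.229 = 464.87 lb/h.
After stage 1: water left = (1−0.690)×464.87 = 144.11; stream total = 1709.2 lb/h.
After stage 2: water left = (1−0.427)×144.11 = 82.575; final concentrate = 1647.7 lb/h.
solute A fraction = 568.4/1647.7 = 0.3450.

0.3450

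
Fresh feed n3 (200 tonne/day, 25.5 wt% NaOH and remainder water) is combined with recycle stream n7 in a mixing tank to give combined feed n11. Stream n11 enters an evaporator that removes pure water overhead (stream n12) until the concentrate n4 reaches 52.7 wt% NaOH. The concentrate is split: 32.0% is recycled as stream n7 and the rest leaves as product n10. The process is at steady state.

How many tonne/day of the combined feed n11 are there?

Overall NaOH balance (none leaves overhead): NaOH in fresh feed = NaOH in product, i.e. 200×0.255 = (1−0.320)·n4·0.527.
n4 = 51/(0.527×0.680) = 142.31 tonne/day.
Recycle n7 = 0.320×142.31 = 45.541 tonne/day.
Combined feed n11 = 200 + 45.541 = 245.54 tonne/day.

245.5 tonne/day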